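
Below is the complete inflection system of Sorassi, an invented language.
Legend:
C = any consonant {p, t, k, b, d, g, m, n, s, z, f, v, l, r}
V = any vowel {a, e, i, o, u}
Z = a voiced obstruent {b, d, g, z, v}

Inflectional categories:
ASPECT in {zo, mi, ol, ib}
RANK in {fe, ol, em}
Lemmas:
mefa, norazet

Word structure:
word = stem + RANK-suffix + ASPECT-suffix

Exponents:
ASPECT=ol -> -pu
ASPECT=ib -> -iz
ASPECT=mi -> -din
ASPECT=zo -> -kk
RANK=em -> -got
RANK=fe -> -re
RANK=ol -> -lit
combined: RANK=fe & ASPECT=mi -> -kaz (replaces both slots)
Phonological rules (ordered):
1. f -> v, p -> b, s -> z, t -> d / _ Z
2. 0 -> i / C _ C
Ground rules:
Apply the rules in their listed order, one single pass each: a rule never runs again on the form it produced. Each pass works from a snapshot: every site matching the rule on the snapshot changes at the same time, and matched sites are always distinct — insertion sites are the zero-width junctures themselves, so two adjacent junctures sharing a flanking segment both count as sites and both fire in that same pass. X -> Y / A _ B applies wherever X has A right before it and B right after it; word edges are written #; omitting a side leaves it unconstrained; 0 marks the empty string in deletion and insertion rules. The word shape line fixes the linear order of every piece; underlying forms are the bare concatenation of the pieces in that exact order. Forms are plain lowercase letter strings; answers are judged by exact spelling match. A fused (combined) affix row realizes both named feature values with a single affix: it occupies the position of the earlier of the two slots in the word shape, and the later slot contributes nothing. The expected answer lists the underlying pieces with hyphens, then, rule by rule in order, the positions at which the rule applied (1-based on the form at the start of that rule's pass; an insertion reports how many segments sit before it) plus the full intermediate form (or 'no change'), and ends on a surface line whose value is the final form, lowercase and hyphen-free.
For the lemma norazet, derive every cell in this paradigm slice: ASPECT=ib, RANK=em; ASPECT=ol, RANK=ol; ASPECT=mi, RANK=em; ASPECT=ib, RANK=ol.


cell ASPECT=ib, RANK=em:
underlying: norazet-got-iz
1. f -> v, p -> b, s -> z, t -> d / _ Z: fires at position(s) 7: norazedgotiz
2. 0 -> i / C _ C: inserts after position(s) 7: norazedigotiz
surface: norazedigotiz

cell ASPECT=ol, RANK=ol:
underlying: norazet-lit-pu
1. f -> v, p -> b, s -> z, t -> d / _ Z: no change
2. 0 -> i / C _ C: inserts after position(s) 7, 10: norazetilitipu
surface: norazetilitipu

cell ASPECT=mi, RANK=em:
underlying: norazet-got-din
1. f -> v, p -> b, s -> z, t -> d / _ Z: fires at position(s) 7, 10: norazedgoddin
2. 0 -> i / C _ C: inserts after position(s) 7, 10: norazedigodidin
surface: norazedigodidin

cell ASPECT=ib, RANK=ol:
underlying: norazet-lit-iz
1. f -> v, p -> b, s -> z, t -> d / _ Z: no change
2. 0 -> i / C _ C: inserts after position(s) 7: norazetilitiz
surface: norazetilitiz


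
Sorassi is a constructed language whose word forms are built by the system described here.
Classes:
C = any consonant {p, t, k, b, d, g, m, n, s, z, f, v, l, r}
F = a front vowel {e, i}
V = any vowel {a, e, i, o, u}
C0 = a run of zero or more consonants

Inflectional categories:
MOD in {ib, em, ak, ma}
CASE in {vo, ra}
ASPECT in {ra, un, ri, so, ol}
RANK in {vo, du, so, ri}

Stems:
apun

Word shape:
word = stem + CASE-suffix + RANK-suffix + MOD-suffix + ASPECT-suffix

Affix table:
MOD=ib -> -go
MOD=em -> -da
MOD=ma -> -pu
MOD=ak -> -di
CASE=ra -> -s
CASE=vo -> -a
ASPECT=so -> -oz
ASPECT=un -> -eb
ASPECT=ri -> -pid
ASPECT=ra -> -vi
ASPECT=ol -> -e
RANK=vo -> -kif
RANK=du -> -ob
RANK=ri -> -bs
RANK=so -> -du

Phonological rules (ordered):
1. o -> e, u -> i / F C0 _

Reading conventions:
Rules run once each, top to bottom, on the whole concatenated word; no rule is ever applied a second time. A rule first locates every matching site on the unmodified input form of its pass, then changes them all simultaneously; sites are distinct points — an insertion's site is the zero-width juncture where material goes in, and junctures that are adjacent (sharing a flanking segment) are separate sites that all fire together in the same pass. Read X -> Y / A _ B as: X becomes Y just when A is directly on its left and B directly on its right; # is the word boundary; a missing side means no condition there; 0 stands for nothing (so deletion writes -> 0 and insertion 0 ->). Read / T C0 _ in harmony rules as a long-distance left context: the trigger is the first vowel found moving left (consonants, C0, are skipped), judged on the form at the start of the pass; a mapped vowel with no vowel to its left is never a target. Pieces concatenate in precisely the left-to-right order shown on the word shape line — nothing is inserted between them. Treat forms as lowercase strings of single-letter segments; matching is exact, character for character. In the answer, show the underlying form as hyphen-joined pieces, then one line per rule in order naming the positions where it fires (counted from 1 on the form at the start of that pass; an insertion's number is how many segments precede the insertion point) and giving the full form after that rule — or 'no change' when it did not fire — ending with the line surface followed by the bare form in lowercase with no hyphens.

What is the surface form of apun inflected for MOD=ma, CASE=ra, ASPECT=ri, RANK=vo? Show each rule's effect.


underlying: apun-s-kif-pu-pid
1. o -> e, u -> i / F C0 _: fires at position(s) 10: apunskifpipid
surface: apunskifpipid


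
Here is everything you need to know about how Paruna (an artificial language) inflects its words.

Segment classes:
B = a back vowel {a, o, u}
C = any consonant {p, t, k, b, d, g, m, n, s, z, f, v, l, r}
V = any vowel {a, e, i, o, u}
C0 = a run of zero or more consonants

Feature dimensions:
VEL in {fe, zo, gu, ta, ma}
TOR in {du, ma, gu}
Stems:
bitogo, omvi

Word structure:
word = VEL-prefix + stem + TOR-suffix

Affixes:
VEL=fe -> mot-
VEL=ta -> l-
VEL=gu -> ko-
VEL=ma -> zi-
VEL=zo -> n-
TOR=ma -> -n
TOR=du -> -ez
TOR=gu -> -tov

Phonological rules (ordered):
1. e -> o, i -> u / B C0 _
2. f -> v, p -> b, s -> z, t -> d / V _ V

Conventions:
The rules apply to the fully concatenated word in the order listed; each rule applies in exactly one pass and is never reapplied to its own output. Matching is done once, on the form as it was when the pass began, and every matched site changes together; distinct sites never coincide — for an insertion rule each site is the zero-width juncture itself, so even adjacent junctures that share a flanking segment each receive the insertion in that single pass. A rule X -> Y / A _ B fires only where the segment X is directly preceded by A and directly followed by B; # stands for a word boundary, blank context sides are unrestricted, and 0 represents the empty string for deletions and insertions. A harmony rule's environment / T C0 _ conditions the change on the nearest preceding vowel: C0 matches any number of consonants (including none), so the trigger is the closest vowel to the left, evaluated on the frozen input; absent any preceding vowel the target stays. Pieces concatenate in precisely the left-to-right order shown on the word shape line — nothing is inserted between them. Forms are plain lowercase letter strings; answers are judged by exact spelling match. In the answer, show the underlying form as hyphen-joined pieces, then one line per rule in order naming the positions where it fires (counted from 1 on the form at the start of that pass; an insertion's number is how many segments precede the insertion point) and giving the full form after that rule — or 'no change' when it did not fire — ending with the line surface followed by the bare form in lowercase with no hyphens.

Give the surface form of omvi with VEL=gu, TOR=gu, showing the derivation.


underlying: ko-omvi-tov
1. e -> o, i -> u / B C0 _: fires at position(s) 6: koomvutov
2. f -> v, p -> b, s -> z, t -> d / V _ V: fires at position(s) 7: koomvudov
surface: koomvudov


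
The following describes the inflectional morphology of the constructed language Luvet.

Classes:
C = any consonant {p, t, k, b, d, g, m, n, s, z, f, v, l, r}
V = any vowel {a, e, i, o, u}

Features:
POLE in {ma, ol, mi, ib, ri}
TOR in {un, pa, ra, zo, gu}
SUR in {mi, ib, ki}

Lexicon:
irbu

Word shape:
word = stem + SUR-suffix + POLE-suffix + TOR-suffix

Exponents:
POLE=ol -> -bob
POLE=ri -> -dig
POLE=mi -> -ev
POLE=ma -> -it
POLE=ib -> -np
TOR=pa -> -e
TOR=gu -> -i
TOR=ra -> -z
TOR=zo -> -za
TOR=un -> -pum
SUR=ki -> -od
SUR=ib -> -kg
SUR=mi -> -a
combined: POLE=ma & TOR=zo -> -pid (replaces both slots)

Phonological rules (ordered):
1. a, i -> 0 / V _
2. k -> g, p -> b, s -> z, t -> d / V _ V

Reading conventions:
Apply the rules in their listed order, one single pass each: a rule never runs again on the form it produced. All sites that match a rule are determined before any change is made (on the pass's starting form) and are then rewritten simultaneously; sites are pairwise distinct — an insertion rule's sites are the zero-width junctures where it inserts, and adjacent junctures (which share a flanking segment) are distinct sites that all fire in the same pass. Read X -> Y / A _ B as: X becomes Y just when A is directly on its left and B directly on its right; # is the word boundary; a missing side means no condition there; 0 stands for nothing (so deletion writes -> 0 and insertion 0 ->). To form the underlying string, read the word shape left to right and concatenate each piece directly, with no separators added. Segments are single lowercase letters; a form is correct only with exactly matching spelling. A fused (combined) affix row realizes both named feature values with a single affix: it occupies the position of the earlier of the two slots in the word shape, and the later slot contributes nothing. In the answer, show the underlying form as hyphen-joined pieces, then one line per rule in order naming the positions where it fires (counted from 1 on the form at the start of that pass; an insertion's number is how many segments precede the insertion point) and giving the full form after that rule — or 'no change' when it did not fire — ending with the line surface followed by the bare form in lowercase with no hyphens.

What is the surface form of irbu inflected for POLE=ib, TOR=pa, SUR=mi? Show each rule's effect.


underlying: irbu-a-np-e
1. a, i -> 0 / V _: fires at position(s) 5: irbunpe
2. k -> g, p -> b, s -> z, t -> d / V _ V: no change
surface: irbunpe


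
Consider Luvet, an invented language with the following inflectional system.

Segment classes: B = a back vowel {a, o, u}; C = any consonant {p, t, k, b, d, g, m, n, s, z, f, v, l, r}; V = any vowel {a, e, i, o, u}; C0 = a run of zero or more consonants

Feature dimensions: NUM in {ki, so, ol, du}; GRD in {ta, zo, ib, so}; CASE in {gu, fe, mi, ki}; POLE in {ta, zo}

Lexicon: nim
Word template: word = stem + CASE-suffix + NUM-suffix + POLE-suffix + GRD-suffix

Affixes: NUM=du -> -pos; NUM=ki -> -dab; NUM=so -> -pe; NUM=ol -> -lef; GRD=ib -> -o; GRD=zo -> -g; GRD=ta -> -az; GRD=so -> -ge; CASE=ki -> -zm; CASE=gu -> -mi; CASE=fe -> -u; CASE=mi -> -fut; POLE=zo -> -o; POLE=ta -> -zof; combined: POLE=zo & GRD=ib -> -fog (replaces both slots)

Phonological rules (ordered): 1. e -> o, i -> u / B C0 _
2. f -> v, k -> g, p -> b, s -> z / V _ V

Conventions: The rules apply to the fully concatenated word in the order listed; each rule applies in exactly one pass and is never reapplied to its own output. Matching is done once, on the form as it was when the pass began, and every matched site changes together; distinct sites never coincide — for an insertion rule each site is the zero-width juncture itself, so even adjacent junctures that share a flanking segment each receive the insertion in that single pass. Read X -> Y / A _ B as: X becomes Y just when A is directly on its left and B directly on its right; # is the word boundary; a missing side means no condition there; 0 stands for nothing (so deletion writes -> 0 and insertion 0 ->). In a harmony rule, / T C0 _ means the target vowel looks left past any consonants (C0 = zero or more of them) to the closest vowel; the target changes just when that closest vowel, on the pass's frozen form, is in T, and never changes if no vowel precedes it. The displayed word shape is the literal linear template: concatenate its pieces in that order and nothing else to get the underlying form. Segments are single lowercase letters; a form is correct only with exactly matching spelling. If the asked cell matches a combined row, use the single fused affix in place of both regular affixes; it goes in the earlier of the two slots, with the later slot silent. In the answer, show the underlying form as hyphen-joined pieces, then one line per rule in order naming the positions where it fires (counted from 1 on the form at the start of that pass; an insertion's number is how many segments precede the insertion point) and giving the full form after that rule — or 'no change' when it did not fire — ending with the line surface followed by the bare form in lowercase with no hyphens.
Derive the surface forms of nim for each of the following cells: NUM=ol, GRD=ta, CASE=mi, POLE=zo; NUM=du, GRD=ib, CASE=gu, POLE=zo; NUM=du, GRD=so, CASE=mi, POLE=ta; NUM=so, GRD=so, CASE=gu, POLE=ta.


cell NUM=ol, GRD=ta, CASE=mi, POLE=zo:
underlying: nim-fut-lef-o-az
1. e -> o, i -> u / B C0 _: fires at position(s) 8: nimfutlofoaz
2. f -> v, k -> g, p -> b, s -> z / V _ V: fires at position(s) 9: nimfutlovoaz
surface: nimfutlovoaz

cell NUM=du, GRD=ib, CASE=gu, POLE=zo:
underlying: nim-mi-pos-fog
1. e -> o, i -> u / B C0 _: no change
2. f -> v, k -> g, p -> b, s -> z / V _ V: fires at position(s) 6: nimmibosfog
surface: nimmibosfog

cell NUM=du, GRD=so, CASE=mi, POLE=ta:
underlying: nim-fut-pos-zof-ge
1. e -> o, i -> u / B C0 _: fires at position(s) 14: nimfutposzofgo
2. f -> v, k -> g, p -> b, s -> z / V _ V: no change
surface: nimfutposzofgo

cell NUM=so, GRD=so, CASE=gu, POLE=ta:
underlying: nim-mi-pe-zof-ge
1. e -> o, i -> u / B C0 _: fires at position(s) 12: nimmipezofgo
2. f -> v, k -> g, p -> b, s -> z / V _ V: fires at position(s) 6: nimmibezofgo
surface: nimmibezofgo


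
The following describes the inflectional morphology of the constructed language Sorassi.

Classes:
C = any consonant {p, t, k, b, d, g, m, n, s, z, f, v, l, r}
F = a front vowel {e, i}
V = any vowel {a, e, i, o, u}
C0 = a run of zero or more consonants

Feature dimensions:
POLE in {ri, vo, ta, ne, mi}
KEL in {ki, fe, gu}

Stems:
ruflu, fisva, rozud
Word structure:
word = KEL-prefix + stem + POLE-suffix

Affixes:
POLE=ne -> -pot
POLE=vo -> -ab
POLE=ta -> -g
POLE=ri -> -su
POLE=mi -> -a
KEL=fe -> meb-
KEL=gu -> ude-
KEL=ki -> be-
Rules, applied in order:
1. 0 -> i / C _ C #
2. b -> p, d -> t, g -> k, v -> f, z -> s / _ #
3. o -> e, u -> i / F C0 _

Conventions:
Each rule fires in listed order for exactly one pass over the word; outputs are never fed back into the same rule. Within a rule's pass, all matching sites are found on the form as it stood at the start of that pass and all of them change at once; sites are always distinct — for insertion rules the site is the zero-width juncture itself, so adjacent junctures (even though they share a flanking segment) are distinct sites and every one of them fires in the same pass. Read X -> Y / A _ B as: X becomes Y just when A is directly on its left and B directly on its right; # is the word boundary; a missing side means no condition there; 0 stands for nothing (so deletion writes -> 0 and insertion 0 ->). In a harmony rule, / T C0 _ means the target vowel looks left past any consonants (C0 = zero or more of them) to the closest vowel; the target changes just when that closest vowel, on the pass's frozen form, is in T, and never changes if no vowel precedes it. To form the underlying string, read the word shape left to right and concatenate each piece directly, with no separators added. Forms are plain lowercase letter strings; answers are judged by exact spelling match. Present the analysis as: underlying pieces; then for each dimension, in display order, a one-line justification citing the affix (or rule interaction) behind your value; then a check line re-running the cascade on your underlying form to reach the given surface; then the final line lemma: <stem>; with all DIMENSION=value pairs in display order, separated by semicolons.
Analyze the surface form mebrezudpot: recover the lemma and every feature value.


underlying: meb-rozud-pot
POLE=ne - signalled by the affix -pot
KEL=fe - signalled by the affix meb-
check: mebrozudpot -> mebrozudpot -> mebrozudpot -> mebrezudpot
lemma: rozud; POLE=ne; KEL=fe


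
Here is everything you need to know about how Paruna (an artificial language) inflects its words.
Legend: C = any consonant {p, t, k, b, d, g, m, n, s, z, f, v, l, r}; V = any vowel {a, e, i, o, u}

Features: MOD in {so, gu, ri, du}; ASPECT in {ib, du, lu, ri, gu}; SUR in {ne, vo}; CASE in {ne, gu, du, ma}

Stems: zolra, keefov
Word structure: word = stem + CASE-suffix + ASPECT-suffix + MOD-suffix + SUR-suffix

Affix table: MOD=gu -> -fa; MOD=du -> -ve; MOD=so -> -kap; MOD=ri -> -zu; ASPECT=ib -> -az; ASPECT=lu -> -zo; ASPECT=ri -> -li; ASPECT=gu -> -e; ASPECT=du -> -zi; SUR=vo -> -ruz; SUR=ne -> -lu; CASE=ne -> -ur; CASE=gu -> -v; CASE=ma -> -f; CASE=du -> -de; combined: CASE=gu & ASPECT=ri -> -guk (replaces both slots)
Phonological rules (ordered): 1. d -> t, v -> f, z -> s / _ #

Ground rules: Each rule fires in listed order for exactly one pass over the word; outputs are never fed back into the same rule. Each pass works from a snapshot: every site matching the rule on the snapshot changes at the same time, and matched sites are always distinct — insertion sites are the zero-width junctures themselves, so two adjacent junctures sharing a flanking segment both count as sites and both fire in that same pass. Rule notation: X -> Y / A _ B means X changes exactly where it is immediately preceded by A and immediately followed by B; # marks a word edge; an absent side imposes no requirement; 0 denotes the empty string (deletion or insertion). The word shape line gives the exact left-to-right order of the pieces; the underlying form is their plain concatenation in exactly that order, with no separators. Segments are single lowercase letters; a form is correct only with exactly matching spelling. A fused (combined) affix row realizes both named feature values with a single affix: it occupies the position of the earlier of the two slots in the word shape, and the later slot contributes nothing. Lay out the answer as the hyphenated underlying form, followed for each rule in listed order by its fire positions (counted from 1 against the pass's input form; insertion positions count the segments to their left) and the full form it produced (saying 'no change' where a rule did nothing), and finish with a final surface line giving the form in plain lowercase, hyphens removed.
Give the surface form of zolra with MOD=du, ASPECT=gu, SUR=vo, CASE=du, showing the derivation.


underlying: zolra-de-e-ve-ruz
1. d -> t, v -> f, z -> s / _ #: fires at position(s) 13: zolradeeverus
surface: zolradeeverus


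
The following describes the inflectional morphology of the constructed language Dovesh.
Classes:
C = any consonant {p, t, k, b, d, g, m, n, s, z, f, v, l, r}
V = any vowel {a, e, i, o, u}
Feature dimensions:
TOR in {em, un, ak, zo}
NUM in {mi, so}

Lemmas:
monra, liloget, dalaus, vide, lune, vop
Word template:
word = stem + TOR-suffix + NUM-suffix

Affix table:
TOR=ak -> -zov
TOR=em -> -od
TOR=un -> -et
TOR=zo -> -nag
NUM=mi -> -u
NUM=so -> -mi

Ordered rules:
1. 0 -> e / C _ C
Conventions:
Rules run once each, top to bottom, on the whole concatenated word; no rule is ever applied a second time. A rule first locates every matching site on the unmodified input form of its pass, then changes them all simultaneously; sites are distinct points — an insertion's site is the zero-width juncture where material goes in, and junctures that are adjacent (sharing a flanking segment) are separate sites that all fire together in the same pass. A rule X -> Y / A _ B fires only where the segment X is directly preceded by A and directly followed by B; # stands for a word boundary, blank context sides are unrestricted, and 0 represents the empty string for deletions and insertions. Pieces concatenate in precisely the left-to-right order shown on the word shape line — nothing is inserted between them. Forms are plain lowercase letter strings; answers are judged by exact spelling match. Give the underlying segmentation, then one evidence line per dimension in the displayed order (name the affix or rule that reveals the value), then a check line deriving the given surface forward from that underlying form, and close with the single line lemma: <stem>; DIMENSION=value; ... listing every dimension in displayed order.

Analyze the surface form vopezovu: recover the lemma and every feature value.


underlying: vop-zov-u
TOR=ak - signalled by the affix -zov
NUM=mi - signalled by the affix -u
check: vopzovu -> vopezovu
lemma: vop; TOR=ak; NUM=mi


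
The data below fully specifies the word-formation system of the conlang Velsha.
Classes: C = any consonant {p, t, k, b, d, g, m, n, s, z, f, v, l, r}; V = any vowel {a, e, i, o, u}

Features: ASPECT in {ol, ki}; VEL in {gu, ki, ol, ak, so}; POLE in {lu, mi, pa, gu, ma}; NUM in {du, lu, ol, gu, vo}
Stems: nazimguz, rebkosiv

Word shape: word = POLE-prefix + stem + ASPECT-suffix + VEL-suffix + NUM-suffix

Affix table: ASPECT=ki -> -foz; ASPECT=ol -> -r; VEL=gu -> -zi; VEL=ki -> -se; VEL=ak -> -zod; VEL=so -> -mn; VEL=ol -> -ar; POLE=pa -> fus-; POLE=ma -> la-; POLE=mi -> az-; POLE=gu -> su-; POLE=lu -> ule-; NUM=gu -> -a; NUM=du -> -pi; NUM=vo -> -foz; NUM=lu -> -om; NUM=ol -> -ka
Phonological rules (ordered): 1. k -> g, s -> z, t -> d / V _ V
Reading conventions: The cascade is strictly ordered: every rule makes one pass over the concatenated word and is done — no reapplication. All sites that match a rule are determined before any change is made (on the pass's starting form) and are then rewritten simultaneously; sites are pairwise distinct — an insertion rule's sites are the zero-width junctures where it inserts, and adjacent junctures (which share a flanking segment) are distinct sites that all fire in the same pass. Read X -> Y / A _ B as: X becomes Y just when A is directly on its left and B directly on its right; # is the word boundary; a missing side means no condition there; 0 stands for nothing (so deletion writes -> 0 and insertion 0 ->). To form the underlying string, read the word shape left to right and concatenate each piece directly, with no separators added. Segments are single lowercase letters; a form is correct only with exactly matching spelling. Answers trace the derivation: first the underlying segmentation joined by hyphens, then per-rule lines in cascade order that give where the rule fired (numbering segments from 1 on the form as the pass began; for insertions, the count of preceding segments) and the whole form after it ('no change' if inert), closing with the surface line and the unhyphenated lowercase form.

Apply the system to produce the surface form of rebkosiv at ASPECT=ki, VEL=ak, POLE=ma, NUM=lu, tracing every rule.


underlying: la-rebkosiv-foz-zod-om
1. k -> g, s -> z, t -> d / V _ V: fires at position(s) 8: larebkozivfozzodom
surface: larebkozivfozzodom


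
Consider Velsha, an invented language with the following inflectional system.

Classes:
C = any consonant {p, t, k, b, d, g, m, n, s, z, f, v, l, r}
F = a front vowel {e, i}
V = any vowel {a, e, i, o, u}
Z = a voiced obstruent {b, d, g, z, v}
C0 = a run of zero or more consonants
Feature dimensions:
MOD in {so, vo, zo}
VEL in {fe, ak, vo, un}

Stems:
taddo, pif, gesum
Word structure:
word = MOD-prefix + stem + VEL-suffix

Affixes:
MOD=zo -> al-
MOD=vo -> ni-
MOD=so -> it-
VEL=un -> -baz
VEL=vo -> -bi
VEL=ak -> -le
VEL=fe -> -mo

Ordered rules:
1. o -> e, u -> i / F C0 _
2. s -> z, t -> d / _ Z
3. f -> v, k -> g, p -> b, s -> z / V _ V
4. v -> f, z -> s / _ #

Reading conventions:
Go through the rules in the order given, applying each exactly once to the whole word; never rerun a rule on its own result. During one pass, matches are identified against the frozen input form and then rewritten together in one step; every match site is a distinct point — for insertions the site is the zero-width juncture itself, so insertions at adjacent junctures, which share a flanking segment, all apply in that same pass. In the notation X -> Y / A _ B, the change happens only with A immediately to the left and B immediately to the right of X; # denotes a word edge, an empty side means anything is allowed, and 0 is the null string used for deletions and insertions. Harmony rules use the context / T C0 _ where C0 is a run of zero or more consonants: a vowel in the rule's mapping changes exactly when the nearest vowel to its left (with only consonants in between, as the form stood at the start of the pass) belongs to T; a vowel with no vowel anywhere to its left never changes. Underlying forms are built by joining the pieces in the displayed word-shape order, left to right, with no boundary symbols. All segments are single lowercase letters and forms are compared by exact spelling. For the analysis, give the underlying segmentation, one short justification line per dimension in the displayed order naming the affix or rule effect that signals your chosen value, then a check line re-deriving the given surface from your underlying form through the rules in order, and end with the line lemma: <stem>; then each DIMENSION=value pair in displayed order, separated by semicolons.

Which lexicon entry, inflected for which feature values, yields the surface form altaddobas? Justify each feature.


underlying: al-taddo-baz
MOD=zo - signalled by the affix al-
VEL=un - signalled by the affix -baz
check: altaddobaz -> altaddobaz -> altaddobaz -> altaddobaz -> altaddobas
lemma: taddo; MOD=zo; VEL=un


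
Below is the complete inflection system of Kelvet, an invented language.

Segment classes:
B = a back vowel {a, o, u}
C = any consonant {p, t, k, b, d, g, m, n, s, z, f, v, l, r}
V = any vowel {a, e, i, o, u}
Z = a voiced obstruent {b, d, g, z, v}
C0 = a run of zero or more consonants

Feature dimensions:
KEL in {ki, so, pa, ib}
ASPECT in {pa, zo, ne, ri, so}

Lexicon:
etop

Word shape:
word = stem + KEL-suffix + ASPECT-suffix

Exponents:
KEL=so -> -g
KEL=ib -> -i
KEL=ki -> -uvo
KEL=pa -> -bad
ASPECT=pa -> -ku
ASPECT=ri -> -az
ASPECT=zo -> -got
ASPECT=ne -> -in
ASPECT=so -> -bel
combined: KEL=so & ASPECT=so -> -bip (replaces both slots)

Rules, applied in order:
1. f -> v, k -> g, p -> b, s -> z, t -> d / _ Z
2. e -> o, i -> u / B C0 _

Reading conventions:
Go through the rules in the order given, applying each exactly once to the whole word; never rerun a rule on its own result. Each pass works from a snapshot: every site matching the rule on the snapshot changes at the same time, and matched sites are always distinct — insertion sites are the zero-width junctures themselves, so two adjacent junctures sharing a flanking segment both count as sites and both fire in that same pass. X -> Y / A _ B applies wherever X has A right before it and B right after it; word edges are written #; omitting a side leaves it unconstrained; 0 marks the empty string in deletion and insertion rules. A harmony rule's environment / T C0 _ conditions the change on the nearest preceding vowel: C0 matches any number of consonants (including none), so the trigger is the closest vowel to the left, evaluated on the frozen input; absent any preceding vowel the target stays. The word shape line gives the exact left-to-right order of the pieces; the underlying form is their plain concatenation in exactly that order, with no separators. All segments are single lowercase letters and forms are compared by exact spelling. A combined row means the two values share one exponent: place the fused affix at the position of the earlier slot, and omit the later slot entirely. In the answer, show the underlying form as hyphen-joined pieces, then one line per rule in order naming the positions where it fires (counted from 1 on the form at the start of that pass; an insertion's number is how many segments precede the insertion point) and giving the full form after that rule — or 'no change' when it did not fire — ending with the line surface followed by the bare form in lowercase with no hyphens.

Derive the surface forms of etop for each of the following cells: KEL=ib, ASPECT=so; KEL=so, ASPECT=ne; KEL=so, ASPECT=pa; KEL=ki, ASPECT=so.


cell KEL=ib, ASPECT=so:
underlying: etop-i-bel
1. f -> v, k -> g, p -> b, s -> z, t -> d / _ Z: no change
2. e -> o, i -> u / B C0 _: fires at position(s) 5: etopubel
surface: etopubel

cell KEL=so, ASPECT=ne:
underlying: etop-g-in
1. f -> v, k -> g, p -> b, s -> z, t -> d / _ Z: fires at position(s) 4: etobgin
2. e -> o, i -> u / B C0 _: fires at position(s) 6: etobgun
surface: etobgun

cell KEL=so, ASPECT=pa:
underlying: etop-g-ku
1. f -> v, k -> g, p -> b, s -> z, t -> d / _ Z: fires at position(s) 4: etobgku
2. e -> o, i -> u / B C0 _: no change
surface: etobgku

cell KEL=ki, ASPECT=so:
underlying: etop-uvo-bel
1. f -> v, k -> g, p -> b, s -> z, t -> d / _ Z: no change
2. e -> o, i -> u / B C0 _: fires at position(s) 9: etopuvobol
surface: etopuvobol


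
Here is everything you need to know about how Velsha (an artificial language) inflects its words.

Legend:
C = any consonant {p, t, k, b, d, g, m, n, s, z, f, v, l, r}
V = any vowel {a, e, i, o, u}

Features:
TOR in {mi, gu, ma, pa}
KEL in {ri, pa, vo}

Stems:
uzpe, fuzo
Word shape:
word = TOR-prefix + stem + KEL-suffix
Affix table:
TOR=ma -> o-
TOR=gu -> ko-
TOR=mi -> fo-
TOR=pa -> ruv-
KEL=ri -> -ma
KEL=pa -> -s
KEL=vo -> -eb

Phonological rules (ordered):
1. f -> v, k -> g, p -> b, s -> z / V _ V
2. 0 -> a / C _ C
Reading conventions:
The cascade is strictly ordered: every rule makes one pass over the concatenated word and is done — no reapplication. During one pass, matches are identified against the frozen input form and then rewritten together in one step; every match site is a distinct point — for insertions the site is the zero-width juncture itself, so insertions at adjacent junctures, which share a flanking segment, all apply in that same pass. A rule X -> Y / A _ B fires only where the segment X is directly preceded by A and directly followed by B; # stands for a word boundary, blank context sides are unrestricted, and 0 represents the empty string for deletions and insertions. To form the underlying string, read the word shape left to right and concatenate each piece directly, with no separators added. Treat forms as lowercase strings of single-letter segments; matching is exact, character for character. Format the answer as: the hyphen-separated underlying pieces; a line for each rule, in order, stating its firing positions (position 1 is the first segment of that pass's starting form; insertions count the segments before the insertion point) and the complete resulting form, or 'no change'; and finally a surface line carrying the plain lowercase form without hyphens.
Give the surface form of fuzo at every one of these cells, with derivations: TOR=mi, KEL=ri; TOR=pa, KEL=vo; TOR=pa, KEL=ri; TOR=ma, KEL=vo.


cell TOR=mi, KEL=ri:
underlying: fo-fuzo-ma
1. f -> v, k -> g, p -> b, s -> z / V _ V: fires at position(s) 3: fovuzoma
2. 0 -> a / C _ C: no change
surface: fovuzoma

cell TOR=pa, KEL=vo:
underlying: ruv-fuzo-eb
1. f -> v, k -> g, p -> b, s -> z / V _ V: no change
2. 0 -> a / C _ C: inserts after position(s) 3: ruvafuzoeb
surface: ruvafuzoeb

cell TOR=pa, KEL=ri:
underlying: ruv-fuzo-ma
1. f -> v, k -> g, p -> b, s -> z / V _ V: no change
2. 0 -> a / C _ C: inserts after position(s) 3: ruvafuzoma
surface: ruvafuzoma

cell TOR=ma, KEL=vo:
underlying: o-fuzo-eb
1. f -> v, k -> g, p -> b, s -> z / V _ V: fires at position(s) 2: ovuzoeb
2. 0 -> a / C _ C: no change
surface: ovuzoeb


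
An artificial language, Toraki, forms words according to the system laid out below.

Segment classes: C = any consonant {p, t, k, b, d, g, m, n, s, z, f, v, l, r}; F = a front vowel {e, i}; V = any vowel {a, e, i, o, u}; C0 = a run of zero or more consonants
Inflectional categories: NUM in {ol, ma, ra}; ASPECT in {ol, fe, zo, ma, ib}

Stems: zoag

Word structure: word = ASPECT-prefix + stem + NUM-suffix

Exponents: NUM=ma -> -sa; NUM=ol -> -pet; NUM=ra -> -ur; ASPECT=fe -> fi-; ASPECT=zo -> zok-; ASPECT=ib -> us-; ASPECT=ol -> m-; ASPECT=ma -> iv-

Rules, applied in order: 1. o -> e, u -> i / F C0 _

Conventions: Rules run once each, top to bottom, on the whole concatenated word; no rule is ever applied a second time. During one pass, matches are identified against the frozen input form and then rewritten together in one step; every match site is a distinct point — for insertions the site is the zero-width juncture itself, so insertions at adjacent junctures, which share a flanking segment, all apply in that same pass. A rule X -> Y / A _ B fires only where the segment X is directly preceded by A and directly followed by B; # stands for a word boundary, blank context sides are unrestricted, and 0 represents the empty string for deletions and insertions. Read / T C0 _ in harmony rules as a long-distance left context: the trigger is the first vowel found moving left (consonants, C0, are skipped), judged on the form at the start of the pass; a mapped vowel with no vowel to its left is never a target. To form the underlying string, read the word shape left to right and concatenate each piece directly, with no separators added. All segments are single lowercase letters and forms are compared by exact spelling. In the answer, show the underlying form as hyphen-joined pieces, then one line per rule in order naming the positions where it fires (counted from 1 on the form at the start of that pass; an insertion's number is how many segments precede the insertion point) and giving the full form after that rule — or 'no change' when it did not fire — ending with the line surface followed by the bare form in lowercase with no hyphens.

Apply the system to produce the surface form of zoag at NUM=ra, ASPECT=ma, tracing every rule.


underlying: iv-zoag-ur
1. o -> e, u -> i / F C0 _: fires at position(s) 4: ivzeagur
surface: ivzeagur


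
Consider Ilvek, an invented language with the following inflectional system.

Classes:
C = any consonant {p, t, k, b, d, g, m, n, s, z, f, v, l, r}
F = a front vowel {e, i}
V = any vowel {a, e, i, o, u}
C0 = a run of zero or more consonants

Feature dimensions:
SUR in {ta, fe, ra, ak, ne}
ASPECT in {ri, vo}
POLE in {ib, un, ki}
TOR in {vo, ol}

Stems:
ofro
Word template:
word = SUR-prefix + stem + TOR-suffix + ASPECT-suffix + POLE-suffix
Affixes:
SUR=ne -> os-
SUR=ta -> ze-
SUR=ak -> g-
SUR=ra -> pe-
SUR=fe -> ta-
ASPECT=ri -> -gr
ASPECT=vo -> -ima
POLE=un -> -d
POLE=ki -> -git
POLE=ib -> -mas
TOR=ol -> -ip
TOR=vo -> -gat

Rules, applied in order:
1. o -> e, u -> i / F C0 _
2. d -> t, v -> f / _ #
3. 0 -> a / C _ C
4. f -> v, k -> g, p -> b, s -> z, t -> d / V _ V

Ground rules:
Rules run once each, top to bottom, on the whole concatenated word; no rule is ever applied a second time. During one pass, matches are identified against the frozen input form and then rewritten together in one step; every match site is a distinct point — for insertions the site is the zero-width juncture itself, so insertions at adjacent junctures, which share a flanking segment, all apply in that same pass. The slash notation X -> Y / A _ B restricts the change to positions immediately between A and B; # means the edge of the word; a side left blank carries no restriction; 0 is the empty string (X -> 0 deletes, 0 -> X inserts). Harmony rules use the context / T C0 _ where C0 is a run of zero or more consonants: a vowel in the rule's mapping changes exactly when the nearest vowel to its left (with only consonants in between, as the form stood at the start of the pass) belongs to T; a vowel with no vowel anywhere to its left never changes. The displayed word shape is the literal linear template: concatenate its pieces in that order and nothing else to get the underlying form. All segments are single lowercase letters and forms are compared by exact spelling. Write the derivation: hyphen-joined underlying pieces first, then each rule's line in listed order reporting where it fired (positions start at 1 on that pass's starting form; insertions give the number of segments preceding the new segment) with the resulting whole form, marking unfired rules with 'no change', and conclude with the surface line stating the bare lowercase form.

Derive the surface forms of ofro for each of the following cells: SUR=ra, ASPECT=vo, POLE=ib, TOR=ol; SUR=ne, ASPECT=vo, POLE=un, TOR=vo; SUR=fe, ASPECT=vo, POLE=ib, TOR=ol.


cell SUR=ra, ASPECT=vo, POLE=ib, TOR=ol:
underlying: pe-ofro-ip-ima-mas
1. o -> e, u -> i / F C0 _: fires at position(s) 3: peefroipimamas
2. d -> t, v -> f / _ #: no change
3. 0 -> a / C _ C: inserts after position(s) 4: peefaroipimamas
4. f -> v, k -> g, p -> b, s -> z, t -> d / V _ V: fires at position(s) 4, 9: peevaroibimamas
surface: peevaroibimamas

cell SUR=ne, ASPECT=vo, POLE=un, TOR=vo:
underlying: os-ofro-gat-ima-d
1. o -> e, u -> i / F C0 _: no change
2. d -> t, v -> f / _ #: fires at position(s) 13: osofrogatimat
3. 0 -> a / C _ C: inserts after position(s) 4: osofarogatimat
4. f -> v, k -> g, p -> b, s -> z, t -> d / V _ V: fires at position(s) 2, 4, 10: ozovarogadimat
surface: ozovarogadimat

cell SUR=fe, ASPECT=vo, POLE=ib, TOR=ol:
underlying: ta-ofro-ip-ima-mas
1. o -> e, u -> i / F C0 _: no change
2. d -> t, v -> f / _ #: no change
3. 0 -> a / C _ C: inserts after position(s) 4: taofaroipimamas
4. f -> v, k -> g, p -> b, s -> z, t -> d / V _ V: fires at position(s) 4, 9: taovaroibimamas
surface: taovaroibimamas


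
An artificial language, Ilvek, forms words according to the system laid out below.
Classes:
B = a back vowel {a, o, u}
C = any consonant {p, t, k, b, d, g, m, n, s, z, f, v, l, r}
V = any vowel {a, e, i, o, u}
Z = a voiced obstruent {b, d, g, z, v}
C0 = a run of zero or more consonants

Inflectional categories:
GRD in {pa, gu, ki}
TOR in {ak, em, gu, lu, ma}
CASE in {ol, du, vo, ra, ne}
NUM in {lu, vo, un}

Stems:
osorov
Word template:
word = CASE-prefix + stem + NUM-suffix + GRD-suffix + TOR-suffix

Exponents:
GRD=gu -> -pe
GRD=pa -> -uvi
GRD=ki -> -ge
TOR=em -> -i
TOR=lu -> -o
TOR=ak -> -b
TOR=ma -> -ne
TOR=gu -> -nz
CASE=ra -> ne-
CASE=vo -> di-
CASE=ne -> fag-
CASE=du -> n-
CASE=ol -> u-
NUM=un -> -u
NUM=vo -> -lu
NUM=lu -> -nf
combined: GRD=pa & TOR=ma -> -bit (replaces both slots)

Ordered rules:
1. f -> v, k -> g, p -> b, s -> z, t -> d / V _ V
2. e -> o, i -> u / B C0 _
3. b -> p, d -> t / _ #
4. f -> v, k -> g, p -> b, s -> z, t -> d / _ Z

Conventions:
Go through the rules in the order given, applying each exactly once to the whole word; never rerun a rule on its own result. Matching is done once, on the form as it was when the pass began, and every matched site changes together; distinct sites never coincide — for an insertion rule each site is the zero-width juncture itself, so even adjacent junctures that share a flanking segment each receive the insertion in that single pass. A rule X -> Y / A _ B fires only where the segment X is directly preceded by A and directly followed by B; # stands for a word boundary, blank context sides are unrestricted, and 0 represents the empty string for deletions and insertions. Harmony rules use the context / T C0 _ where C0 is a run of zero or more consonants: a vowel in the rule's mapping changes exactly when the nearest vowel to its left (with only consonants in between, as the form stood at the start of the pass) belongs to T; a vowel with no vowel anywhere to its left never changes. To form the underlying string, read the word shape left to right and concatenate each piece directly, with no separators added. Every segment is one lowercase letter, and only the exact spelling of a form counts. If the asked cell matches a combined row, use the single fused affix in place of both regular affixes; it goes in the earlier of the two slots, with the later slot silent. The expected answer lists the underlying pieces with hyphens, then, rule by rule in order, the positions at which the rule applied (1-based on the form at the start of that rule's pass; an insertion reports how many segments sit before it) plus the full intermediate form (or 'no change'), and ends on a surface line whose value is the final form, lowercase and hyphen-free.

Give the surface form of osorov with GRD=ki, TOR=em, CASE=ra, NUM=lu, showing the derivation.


underlying: ne-osorov-nf-ge-i
1. f -> v, k -> g, p -> b, s -> z, t -> d / V _ V: fires at position(s) 4: neozorovnfgei
2. e -> o, i -> u / B C0 _: fires at position(s) 12: neozorovnfgoi
3. b -> p, d -> t / _ #: no change
4. f -> v, k -> g, p -> b, s -> z, t -> d / _ Z: fires at position(s) 10: neozorovnvgoi
surface: neozorovnvgoi
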